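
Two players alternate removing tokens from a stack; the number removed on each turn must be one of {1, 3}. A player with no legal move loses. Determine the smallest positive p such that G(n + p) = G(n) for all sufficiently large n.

2

G(0) = 0
G(1) = mex{0} = 1
G(2) = mex{1} = 0
G(3) = mex{0,0} = 1
G(4) = mex{1,1} = 0
G(5) = mex{0,0} = 1
G(6) = mex{1,1} = 0
G(7) = mex{0,0} = 1
G(8) = mex{1,1} = 0
G(9) = mex{0,0} = 1
G(10) = mex{1,1} = 0
G(11) = mex{0,0} = 1
G(12) = mex{1,1} = 0
G(13) = mex{0,0} = 1
G(14) = mex{1,1} = 0
G(n+2) = G(n) holds for n = 0,…,2 (a full window of length max(S) = 3), so the sequence is purely periodic with period 2.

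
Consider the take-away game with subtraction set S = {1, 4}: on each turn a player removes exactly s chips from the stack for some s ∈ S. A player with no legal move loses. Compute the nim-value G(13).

1

G(0) = 0
G(1) = mex{0} = 1
G(2) = mex{1} = 0
G(3) = mex{0} = 1
G(4) = mex{1,0} = 2
G(5) = mex{2,1} = 0
G(6) = mex{0,0} = 1
G(7) = mex{1,1} = 0
G(8) = mex{0,2} = 1
G(9) = mex{1,0} = 2
G(10) = mex{2,1} = 0
G(11) = mex{0,0} = 1
G(12) = mex{1,1} = 0
G(13) = mex{0,2} = 1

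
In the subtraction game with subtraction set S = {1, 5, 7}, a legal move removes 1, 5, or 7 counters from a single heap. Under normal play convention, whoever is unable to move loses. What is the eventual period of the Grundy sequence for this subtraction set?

G(0) = 0
G(1) = mex{0} = 1
G(2) = mex{1} = 0
G(3) = mex{0} = 1
G(4) = mex{1} = 0
G(5) = mex{0,0} = 1
G(6) = mex{1,1} = 0
G(7) = mex{0,0,0} = 1
G(8) = mex{1,1,1} = 0
G(9) = mex{0,0,0} = 1
G(10) = mex{1,1,1} = 0
G(11) = mex{0,0,0} = 1
G(12) = mex{1,1,1} = 0
G(13) = mex{0,0,0} = 1
G(14) = mex{1,1,1} = 0
G(n+2) = G(n) holds for n = 0,…,6 (a full window of length max(S) = 7), so the sequence is purely periodic with period 2.

2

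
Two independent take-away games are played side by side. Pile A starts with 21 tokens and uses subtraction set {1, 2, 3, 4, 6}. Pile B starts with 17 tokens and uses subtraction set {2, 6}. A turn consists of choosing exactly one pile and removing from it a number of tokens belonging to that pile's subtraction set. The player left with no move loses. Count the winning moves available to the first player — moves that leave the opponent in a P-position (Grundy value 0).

4

Pile A, S = {1, 2, 3, 4, 6}:
G(0) = 0
G(1) = mex{0} = 1
G(2) = mex{1,0} = 2
G(3) = mex{2,1,0} = 3
G(4) = mex{3,2,1,0} = 4
G(5) = mex{4,3,2,1} = 0
G(6) = mex{0,4,3,2,0} = 1
G(7) = mex{1,0,4,3,1} = 2
G(8) = mex{2,1,0,4,2} = 3
G(9) = mex{3,2,1,0,3} = 4
G(10) = mex{4,3,2,1,4} = 0
G(11) = mex{0,4,3,2,0} = 1
G(12) = mex{1,0,4,3,1} = 2
G(13) = mex{2,1,0,4,2} = 3
G(14) = mex{3,2,1,0,3} = 4
G(15) = mex{4,3,2,1,4} = 0
G(16) = mex{0,4,3,2,0} = 1
G(17) = mex{1,0,4,3,1} = 2
G(18) = mex{2,1,0,4,2} = 3
G(19) = mex{3,2,1,0,3} = 4
G(20) = mex{4,3,2,1,4} = 0
G(21) = mex{0,4,3,2,0} = 1
G_A(21) = 1.
Pile B, S = {2, 6}:
G(0) = 0
G(1) = mex{} = 0
G(2) = mex{0} = 1
G(3) = mex{0} = 1
G(4) = mex{1} = 0
G(5) = mex{1} = 0
G(6) = mex{0,0} = 1
G(7) = mex{0,0} = 1
G(8) = mex{1,1} = 0
G(9) = mex{1,1} = 0
G(10) = mex{0,0} = 1
G(11) = mex{0,0} = 1
G(12) = mex{1,1} = 0
G(13) = mex{1,1} = 0
G(14) = mex{0,0} = 1
G(15) = mex{0,0} = 1
G(16) = mex{1,1} = 0
G(17) = mex{1,1} = 0
G_B(17) = 0.
Combined Grundy value = 1 ⊕ 0 = 1.
A winning move leaves total XOR = 0, i.e. changes one component's Grundy value g to g ⊕ X where X is the current total.
Pile A: need g' = 1⊕1 = 0. Options: 21−1→G=0, 21−2→G=4, 21−3→G=3, 21−4→G=2, 21−6→G=0. Hits: 2.
Pile B: need g' = 0⊕1 = 1. Options: 17−2→G=1, 17−6→G=1. Hits: 2.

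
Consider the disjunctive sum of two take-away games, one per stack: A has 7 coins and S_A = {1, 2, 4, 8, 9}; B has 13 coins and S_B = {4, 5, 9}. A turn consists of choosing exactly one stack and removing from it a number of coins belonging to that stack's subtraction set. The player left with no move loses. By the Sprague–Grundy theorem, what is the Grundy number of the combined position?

1

Stack A, S = {1, 2, 4, 8, 9}:
n : 0 1 2 3 4 5 6 7
G : 0 1 2 0 1 2 0 1
G_A(7) = 1.
Stack B, S = {4, 5, 9}:
n :  0  1  2  3  4  5  6  7  8  9 10 11 12 13
G :  0  0  0  0  1  1  1  1  2  2  2  2  3  0
G_B(13) = 0.
Combined Grundy value = 1 ⊕ 0 = 1.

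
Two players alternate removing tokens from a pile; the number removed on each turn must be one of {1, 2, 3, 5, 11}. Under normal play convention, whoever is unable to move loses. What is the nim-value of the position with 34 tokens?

2

G(0) = 0
G(1) = mex{0} = 1
G(2) = mex{1,0} = 2
G(3) = mex{2,1,0} = 3
G(4) = mex{3,2,1} = 0
G(5) = mex{0,3,2,0} = 1
G(6) = mex{1,0,3,1} = 2
G(7) = mex{2,1,0,2} = 3
G(8) = mex{3,2,1,3} = 0
G(9) = mex{0,3,2,0} = 1
G(10) = mex{1,0,3,1} = 2
G(11) = mex{2,1,0,2,0} = 3
G(12) = mex{3,2,1,3,1} = 0
G(13) = mex{0,3,2,0,2} = 1
G(14) = mex{1,0,3,1,3} = 2
G(15) = mex{2,1,0,2,0} = 3
G(16) = mex{3,2,1,3,1} = 0
G(17) = mex{0,3,2,0,2} = 1
G(18) = mex{1,0,3,1,3} = 2
G(19) = mex{2,1,0,2,0} = 3
G(20) = mex{3,2,1,3,1} = 0
G(21) = mex{0,3,2,0,2} = 1
G(22) = mex{1,0,3,1,3} = 2
G(23) = mex{2,1,0,2,0} = 3
G(24) = mex{3,2,1,3,1} = 0
G(25) = mex{0,3,2,0,2} = 1
G(26) = mex{1,0,3,1,3} = 2
G(27) = mex{2,1,0,2,0} = 3
G(28) = mex{3,2,1,3,1} = 0
G(29) = mex{0,3,2,0,2} = 1
G(30) = mex{1,0,3,1,3} = 2
G(31) = mex{2,1,0,2,0} = 3
G(32) = mex{3,2,1,3,1} = 0
G(33) = mex{0,3,2,0,2} = 1
G(34) = mex{1,0,3,1,3} = 2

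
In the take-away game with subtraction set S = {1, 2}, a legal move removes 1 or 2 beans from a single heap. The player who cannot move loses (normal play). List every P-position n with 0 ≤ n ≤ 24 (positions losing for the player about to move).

0, 3, 6, 9, 12, 15, 18, 21, 24

G(0) = 0
G(1) = mex{0} = 1
G(2) = mex{1,0} = 2
G(3) = mex{2,1} = 0
G(4) = mex{0,2} = 1
G(5) = mex{1,0} = 2
G(6) = mex{2,1} = 0
G(7) = mex{0,2} = 1
G(8) = mex{1,0} = 2
G(9) = mex{2,1} = 0
G(10) = mex{0,2} = 1
G(11) = mex{1,0} = 2
G(12) = mex{2,1} = 0
G(13) = mex{0,2} = 1
G(14) = mex{1,0} = 2
G(15) = mex{2,1} = 0
G(16) = mex{0,2} = 1
G(17) = mex{1,0} = 2
G(18) = mex{2,1} = 0
G(19) = mex{0,2} = 1
G(20) = mex{1,0} = 2
G(21) = mex{2,1} = 0
G(22) = mex{0,2} = 1
G(23) = mex{1,0} = 2
G(24) = mex{2,1} = 0
P-positions are exactly the n with G(n) = 0.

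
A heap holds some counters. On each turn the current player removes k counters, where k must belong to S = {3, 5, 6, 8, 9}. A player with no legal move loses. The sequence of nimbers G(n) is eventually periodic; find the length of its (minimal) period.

n :  0  1  2  3  4  5  6  7  8  9 10 11 12 13 14 15 16 17 18 19 20 21 22 23 24 25
G :  0  0  0  1  1  1  2  2  2  3  3  3  0  0  0  1  1  1  2  2  2  3  3  3  0  0
G(n+12) = G(n) holds for n = 0,…,8 (a full window of length max(S) = 9), so the sequence is purely periodic with period 12.

12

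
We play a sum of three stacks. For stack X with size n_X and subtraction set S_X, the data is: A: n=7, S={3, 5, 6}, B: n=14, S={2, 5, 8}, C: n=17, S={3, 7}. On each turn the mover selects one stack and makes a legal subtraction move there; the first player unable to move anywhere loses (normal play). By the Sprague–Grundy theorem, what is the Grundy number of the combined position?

0

Stack A, S = {3, 5, 6}:
G(0) = 0
G(1) = mex{} = 0
G(2) = mex{} = 0
G(3) = mex{0} = 1
G(4) = mex{0} = 1
G(5) = mex{0,0} = 1
G(6) = mex{1,0,0} = 2
G(7) = mex{1,0,0} = 2
G_A(7) = 2.
Stack B, S = {2, 5, 8}:
G(0) = 0
G(1) = mex{} = 0
G(2) = mex{0} = 1
G(3) = mex{0} = 1
G(4) = mex{1} = 0
G(5) = mex{1,0} = 2
G(6) = mex{0,0} = 1
G(7) = mex{2,1} = 0
G(8) = mex{1,1,0} = 2
G(9) = mex{0,0,0} = 1
G(10) = mex{2,2,1} = 0
G(11) = mex{1,1,1} = 0
G(12) = mex{0,0,0} = 1
G(13) = mex{0,2,2} = 1
G(14) = mex{1,1,1} = 0
G_B(14) = 0.
Stack C, S = {3, 7}:
n :  0  1  2  3  4  5  6  7  8  9 10 11 12 13 14 15 16 17
G :  0  0  0  1  1  1  0  2  2  1  0  0  0  1  1  1  0  2
G_C(17) = 2.
Combined Grundy value = 2 ⊕ 0 ⊕ 2 = 0.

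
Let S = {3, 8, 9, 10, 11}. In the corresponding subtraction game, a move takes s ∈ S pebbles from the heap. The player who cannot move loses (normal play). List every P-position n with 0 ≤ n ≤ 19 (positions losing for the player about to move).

0, 1, 2, 6, 7, 19

G(0) = 0
G(1) = mex{} = 0
G(2) = mex{} = 0
G(3) = mex{0} = 1
G(4) = mex{0} = 1
G(5) = mex{0} = 1
G(6) = mex{1} = 0
G(7) = mex{1} = 0
G(8) = mex{1,0} = 2
G(9) = mex{0,0,0} = 1
G(10) = mex{0,0,0,0} = 1
G(11) = mex{2,1,0,0,0} = 3
G(12) = mex{1,1,1,0,0} = 2
G(13) = mex{1,1,1,1,0} = 2
G(14) = mex{3,0,1,1,1} = 2
G(15) = mex{2,0,0,1,1} = 3
G(16) = mex{2,2,0,0,1} = 3
G(17) = mex{2,1,2,0,0} = 3
G(18) = mex{3,1,1,2,0} = 4
G(19) = mex{3,3,1,1,2} = 0
P-positions are exactly the n with G(n) = 0.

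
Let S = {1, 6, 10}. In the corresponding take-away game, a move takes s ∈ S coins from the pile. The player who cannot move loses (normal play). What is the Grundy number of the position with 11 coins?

0

G(0) = 0
G(1) = mex{0} = 1
G(2) = mex{1} = 0
G(3) = mex{0} = 1
G(4) = mex{1} = 0
G(5) = mex{0} = 1
G(6) = mex{1,0} = 2
G(7) = mex{2,1} = 0
G(8) = mex{0,0} = 1
G(9) = mex{1,1} = 0
G(10) = mex{0,0,0} = 1
G(11) = mex{1,1,1} = 0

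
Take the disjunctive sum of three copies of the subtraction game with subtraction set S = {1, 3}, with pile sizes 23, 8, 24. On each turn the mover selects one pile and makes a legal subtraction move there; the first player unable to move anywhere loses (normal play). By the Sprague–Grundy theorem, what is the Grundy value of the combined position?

1

All piles use S = {1, 3}:
G(0) = 0
G(1) = mex{0} = 1
G(2) = mex{1} = 0
G(3) = mex{0,0} = 1
G(4) = mex{1,1} = 0
G(5) = mex{0,0} = 1
G(6) = mex{1,1} = 0
G(7) = mex{0,0} = 1
G(8) = mex{1,1} = 0
G(9) = mex{0,0} = 1
G(10) = mex{1,1} = 0
G(11) = mex{0,0} = 1
G(12) = mex{1,1} = 0
G(13) = mex{0,0} = 1
G(14) = mex{1,1} = 0
G(15) = mex{0,0} = 1
G(16) = mex{1,1} = 0
G(17) = mex{0,0} = 1
G(18) = mex{1,1} = 0
G(19) = mex{0,0} = 1
G(20) = mex{1,1} = 0
G(21) = mex{0,0} = 1
G(22) = mex{1,1} = 0
G(23) = mex{0,0} = 1
G(24) = mex{1,1} = 0
Pile A: G(23) = 1.
Pile B: G(8) = 0.
Pile C: G(24) = 0.
Combined Grundy value = 1 ⊕ 0 ⊕ 0 = 1.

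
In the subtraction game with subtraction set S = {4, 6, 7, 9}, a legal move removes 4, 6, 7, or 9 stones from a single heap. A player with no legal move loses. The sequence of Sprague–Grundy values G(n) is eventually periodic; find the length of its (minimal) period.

13

n :  0  1  2  3  4  5  6  7  8  9 10 11 12 13 14 15 16 17 18 19 20 21 22 23 24 25 26 27
G :  0  0  0  0  1  1  1  1  2  2  2  2  3  0  0  0  0  1  1  1  1  2  2  2  2  3  0  0
G(n+13) = G(n) holds for n = 0,…,8 (a full window of length max(S) = 9), so the sequence is purely periodic with period 13.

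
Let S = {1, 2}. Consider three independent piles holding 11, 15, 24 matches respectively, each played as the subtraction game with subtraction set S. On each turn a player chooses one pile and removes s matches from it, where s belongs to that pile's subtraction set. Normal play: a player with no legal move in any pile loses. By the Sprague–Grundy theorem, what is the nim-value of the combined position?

2

All piles use S = {1, 2}:
n :  0  1  2  3  4  5  6  7  8  9 10 11 12 13 14 15 16 17 18 19 20 21 22 23 24
G :  0  1  2  0  1  2  0  1  2  0  1  2  0  1  2  0  1  2  0  1  2  0  1  2  0
Pile A: G(11) = 2.
Pile B: G(15) = 0.
Pile C: G(24) = 0.
Combined Grundy value = 2 ⊕ 0 ⊕ 0 = 2.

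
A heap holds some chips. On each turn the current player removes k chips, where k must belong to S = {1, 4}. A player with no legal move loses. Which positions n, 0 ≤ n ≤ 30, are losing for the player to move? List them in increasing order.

n :  0  1  2  3  4  5  6  7  8  9 10 11 12 13 14 15 16 17 18 19 20 21 22 23 24 25 26 27 28 29 30
G :  0  1  0  1  2  0  1  0  1  2  0  1  0  1  2  0  1  0  1  2  0  1  0  1  2  0  1  0  1  2  0
P-positions are exactly the n with G(n) = 0.

0, 2, 5, 7, 10, 12, 15, 17, 20, 22, 25, 27, 30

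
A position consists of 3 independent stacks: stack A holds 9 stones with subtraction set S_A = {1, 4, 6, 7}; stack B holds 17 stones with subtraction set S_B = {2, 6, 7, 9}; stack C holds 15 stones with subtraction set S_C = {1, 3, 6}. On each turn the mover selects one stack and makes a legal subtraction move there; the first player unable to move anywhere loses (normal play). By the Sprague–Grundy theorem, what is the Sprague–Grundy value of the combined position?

Stack A, S = {1, 4, 6, 7}:
G(0) = 0
G(1) = mex{0} = 1
G(2) = mex{1} = 0
G(3) = mex{0} = 1
G(4) = mex{1,0} = 2
G(5) = mex{2,1} = 0
G(6) = mex{0,0,0} = 1
G(7) = mex{1,1,1,0} = 2
G(8) = mex{2,2,0,1} = 3
G(9) = mex{3,0,1,0} = 2
G_A(9) = 2.
Stack B, S = {2, 6, 7, 9}:
G(0) = 0
G(1) = mex{} = 0
G(2) = mex{0} = 1
G(3) = mex{0} = 1
G(4) = mex{1} = 0
G(5) = mex{1} = 0
G(6) = mex{0,0} = 1
G(7) = mex{0,0,0} = 1
G(8) = mex{1,1,0} = 2
G(9) = mex{1,1,1,0} = 2
G(10) = mex{2,0,1,0} = 3
G(11) = mex{2,0,0,1} = 3
G(12) = mex{3,1,0,1} = 2
G(13) = mex{3,1,1,0} = 2
G(14) = mex{2,2,1,0} = 3
G(15) = mex{2,2,2,1} = 0
G(16) = mex{3,3,2,1} = 0
G(17) = mex{0,3,3,2} = 1
G_B(17) = 1.
Stack C, S = {1, 3, 6}:
G(0) = 0
G(1) = mex{0} = 1
G(2) = mex{1} = 0
G(3) = mex{0,0} = 1
G(4) = mex{1,1} = 0
G(5) = mex{0,0} = 1
G(6) = mex{1,1,0} = 2
G(7) = mex{2,0,1} = 3
G(8) = mex{3,1,0} = 2
G(9) = mex{2,2,1} = 0
G(10) = mex{0,3,0} = 1
G(11) = mex{1,2,1} = 0
G(12) = mex{0,0,2} = 1
G(13) = mex{1,1,3} = 0
G(14) = mex{0,0,2} = 1
G(15) = mex{1,1,0} = 2
G_C(15) = 2.
Combined Grundy value = 2 ⊕ 1 ⊕ 2 = 1.

1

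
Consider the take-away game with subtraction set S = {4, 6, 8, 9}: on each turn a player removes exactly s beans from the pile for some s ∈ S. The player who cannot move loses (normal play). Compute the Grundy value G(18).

1

G(0) = 0
G(1) = mex{} = 0
G(2) = mex{} = 0
G(3) = mex{} = 0
G(4) = mex{0} = 1
G(5) = mex{0} = 1
G(6) = mex{0,0} = 1
G(7) = mex{0,0} = 1
G(8) = mex{1,0,0} = 2
G(9) = mex{1,0,0,0} = 2
G(10) = mex{1,1,0,0} = 2
G(11) = mex{1,1,0,0} = 2
G(12) = mex{2,1,1,0} = 3
G(13) = mex{2,1,1,1} = 0
G(14) = mex{2,2,1,1} = 0
G(15) = mex{2,2,1,1} = 0
G(16) = mex{3,2,2,1} = 0
G(17) = mex{0,2,2,2} = 1
G(18) = mex{0,3,2,2} = 1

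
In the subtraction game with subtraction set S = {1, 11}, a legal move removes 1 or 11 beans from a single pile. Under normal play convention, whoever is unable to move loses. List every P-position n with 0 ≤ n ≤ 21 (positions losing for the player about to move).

0, 2, 4, 6, 8, 10, 12, 14, 16, 18, 20

G(0) = 0
G(1) = mex{0} = 1
G(2) = mex{1} = 0
G(3) = mex{0} = 1
G(4) = mex{1} = 0
G(5) = mex{0} = 1
G(6) = mex{1} = 0
G(7) = mex{0} = 1
G(8) = mex{1} = 0
G(9) = mex{0} = 1
G(10) = mex{1} = 0
G(11) = mex{0,0} = 1
G(12) = mex{1,1} = 0
G(13) = mex{0,0} = 1
G(14) = mex{1,1} = 0
G(15) = mex{0,0} = 1
G(16) = mex{1,1} = 0
G(17) = mex{0,0} = 1
G(18) = mex{1,1} = 0
G(19) = mex{0,0} = 1
G(20) = mex{1,1} = 0
G(21) = mex{0,0} = 1
P-positions are exactly the n with G(n) = 0.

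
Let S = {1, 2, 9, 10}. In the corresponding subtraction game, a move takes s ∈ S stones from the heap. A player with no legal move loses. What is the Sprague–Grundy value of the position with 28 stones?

0

G(0) = 0
G(1) = mex{0} = 1
G(2) = mex{1,0} = 2
G(3) = mex{2,1} = 0
G(4) = mex{0,2} = 1
G(5) = mex{1,0} = 2
G(6) = mex{2,1} = 0
G(7) = mex{0,2} = 1
G(8) = mex{1,0} = 2
G(9) = mex{2,1,0} = 3
G(10) = mex{3,2,1,0} = 4
G(11) = mex{4,3,2,1} = 0
G(12) = mex{0,4,0,2} = 1
G(13) = mex{1,0,1,0} = 2
G(14) = mex{2,1,2,1} = 0
G(15) = mex{0,2,0,2} = 1
G(16) = mex{1,0,1,0} = 2
G(17) = mex{2,1,2,1} = 0
G(18) = mex{0,2,3,2} = 1
G(19) = mex{1,0,4,3} = 2
G(20) = mex{2,1,0,4} = 3
G(21) = mex{3,2,1,0} = 4
G(22) = mex{4,3,2,1} = 0
G(23) = mex{0,4,0,2} = 1
G(24) = mex{1,0,1,0} = 2
G(25) = mex{2,1,2,1} = 0
G(26) = mex{0,2,0,2} = 1
G(27) = mex{1,0,1,0} = 2
G(28) = mex{2,1,2,1} = 0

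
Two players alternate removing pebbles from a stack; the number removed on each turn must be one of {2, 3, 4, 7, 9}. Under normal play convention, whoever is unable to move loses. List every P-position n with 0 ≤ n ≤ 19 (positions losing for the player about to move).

n :  0  1  2  3  4  5  6  7  8  9 10 11 12 13 14 15 16 17 18 19
G :  0  0  1  1  2  2  0  3  1  4  2  0  0  1  1  2  2  0  3  1
P-positions are exactly the n with G(n) = 0.

0, 1, 6, 11, 12, 17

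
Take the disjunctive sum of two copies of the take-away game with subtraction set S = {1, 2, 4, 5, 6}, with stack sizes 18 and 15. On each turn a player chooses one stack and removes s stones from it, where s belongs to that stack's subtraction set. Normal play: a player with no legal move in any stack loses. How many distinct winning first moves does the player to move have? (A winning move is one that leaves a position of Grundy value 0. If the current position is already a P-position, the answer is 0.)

1

All stacks use S = {1, 2, 4, 5, 6}:
n :  0  1  2  3  4  5  6  7  8  9 10 11 12 13 14 15 16 17 18
G :  0  1  2  0  1  2  3  4  5  3  0  1  2  0  1  2  3  4  5
Stack A: G(18) = 5.
Stack B: G(15) = 2.
Combined Grundy value = 5 ⊕ 2 = 7.
A winning move leaves total XOR = 0, i.e. changes one component's Grundy value g to g ⊕ X where X is the current total.
Stack A: need g' = 5⊕7 = 2. Options: 18−1→G=4, 18−2→G=3, 18−4→G=1, 18−5→G=0, 18−6→G=2. Hits: 1.
Stack B: need g' = 2⊕7 = 5. Options: 15−1→G=1, 15−2→G=0, 15−4→G=1, 15−5→G=0, 15−6→G=3. Hits: 0.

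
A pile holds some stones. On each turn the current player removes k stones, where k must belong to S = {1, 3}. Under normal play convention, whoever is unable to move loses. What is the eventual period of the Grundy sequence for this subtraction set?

2

G(0) = 0
G(1) = mex{0} = 1
G(2) = mex{1} = 0
G(3) = mex{0,0} = 1
G(4) = mex{1,1} = 0
G(5) = mex{0,0} = 1
G(6) = mex{1,1} = 0
G(7) = mex{0,0} = 1
G(8) = mex{1,1} = 0
G(9) = mex{0,0} = 1
G(10) = mex{1,1} = 0
G(11) = mex{0,0} = 1
G(12) = mex{1,1} = 0
G(13) = mex{0,0} = 1
G(14) = mex{1,1} = 0
G(n+2) = G(n) holds for n = 0,…,2 (a full window of length max(S) = 3), so the sequence is purely periodic with period 2.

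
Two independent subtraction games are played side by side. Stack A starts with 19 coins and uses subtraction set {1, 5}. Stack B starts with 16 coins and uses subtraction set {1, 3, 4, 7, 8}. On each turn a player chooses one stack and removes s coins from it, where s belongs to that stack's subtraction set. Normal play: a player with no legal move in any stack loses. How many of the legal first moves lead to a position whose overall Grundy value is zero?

1

Stack A, S = {1, 5}:
G(0) = 0
G(1) = mex{0} = 1
G(2) = mex{1} = 0
G(3) = mex{0} = 1
G(4) = mex{1} = 0
G(5) = mex{0,0} = 1
G(6) = mex{1,1} = 0
G(7) = mex{0,0} = 1
G(8) = mex{1,1} = 0
G(9) = mex{0,0} = 1
G(10) = mex{1,1} = 0
G(11) = mex{0,0} = 1
G(12) = mex{1,1} = 0
G(13) = mex{0,0} = 1
G(14) = mex{1,1} = 0
G(15) = mex{0,0} = 1
G(16) = mex{1,1} = 0
G(17) = mex{0,0} = 1
G(18) = mex{1,1} = 0
G(19) = mex{0,0} = 1
G_A(19) = 1.
Stack B, S = {1, 3, 4, 7, 8}:
n :  0  1  2  3  4  5  6  7  8  9 10 11 12 13 14 15 16
G :  0  1  0  1  2  3  2  3  4  5  4  0  1  0  1  2  3
G_B(16) = 3.
Combined Grundy value = 1 ⊕ 3 = 2.
A winning move leaves total XOR = 0, i.e. changes one component's Grundy value g to g ⊕ X where X is the current total.
Stack A: need g' = 1⊕2 = 3. Options: 19−1→G=0, 19−5→G=0. Hits: 0.
Stack B: need g' = 3⊕2 = 1. Options: 16−1→G=2, 16−3→G=0, 16−4→G=1, 16−7→G=5, 16−8→G=4. Hits: 1.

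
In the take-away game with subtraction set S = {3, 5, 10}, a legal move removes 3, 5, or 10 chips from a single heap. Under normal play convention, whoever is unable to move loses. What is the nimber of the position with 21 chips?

2

n :  0  1  2  3  4  5  6  7  8  9 10 11 12 13 14 15 16 17 18 19 20 21
G :  0  0  0  1  1  1  2  2  0  0  3  1  1  2  2  0  0  0  1  1  1  2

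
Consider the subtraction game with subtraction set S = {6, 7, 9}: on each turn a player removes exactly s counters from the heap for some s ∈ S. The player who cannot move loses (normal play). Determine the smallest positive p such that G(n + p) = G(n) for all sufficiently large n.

15

G(0) = 0
G(1) = mex{} = 0
G(2) = mex{} = 0
G(3) = mex{} = 0
G(4) = mex{} = 0
G(5) = mex{} = 0
G(6) = mex{0} = 1
G(7) = mex{0,0} = 1
G(8) = mex{0,0} = 1
G(9) = mex{0,0,0} = 1
G(10) = mex{0,0,0} = 1
G(11) = mex{0,0,0} = 1
G(12) = mex{1,0,0} = 2
G(13) = mex{1,1,0} = 2
G(14) = mex{1,1,0} = 2
G(15) = mex{1,1,1} = 0
G(16) = mex{1,1,1} = 0
G(17) = mex{1,1,1} = 0
G(18) = mex{2,1,1} = 0
G(19) = mex{2,2,1} = 0
G(20) = mex{2,2,1} = 0
G(21) = mex{0,2,2} = 1
G(22) = mex{0,0,2} = 1
G(23) = mex{0,0,2} = 1
G(24) = mex{0,0,0} = 1
G(25) = mex{0,0,0} = 1
G(26) = mex{0,0,0} = 1
G(27) = mex{1,0,0} = 2
G(28) = mex{1,1,0} = 2
G(29) = mex{1,1,0} = 2
G(30) = mex{1,1,1} = 0
G(31) = mex{1,1,1} = 0
G(n+15) = G(n) holds for n = 0,…,8 (a full window of length max(S) = 9), so the sequence is purely periodic with period 15.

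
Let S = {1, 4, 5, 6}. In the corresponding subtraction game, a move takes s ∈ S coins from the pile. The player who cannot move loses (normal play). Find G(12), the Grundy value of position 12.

1

n :  0  1  2  3  4  5  6  7  8  9 10 11 12
G :  0  1  0  1  2  3  2  3  4  0  1  0  1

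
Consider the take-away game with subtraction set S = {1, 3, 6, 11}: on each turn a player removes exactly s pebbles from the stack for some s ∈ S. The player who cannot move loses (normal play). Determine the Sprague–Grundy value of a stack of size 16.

0

G(0) = 0
G(1) = mex{0} = 1
G(2) = mex{1} = 0
G(3) = mex{0,0} = 1
G(4) = mex{1,1} = 0
G(5) = mex{0,0} = 1
G(6) = mex{1,1,0} = 2
G(7) = mex{2,0,1} = 3
G(8) = mex{3,1,0} = 2
G(9) = mex{2,2,1} = 0
G(10) = mex{0,3,0} = 1
G(11) = mex{1,2,1,0} = 3
G(12) = mex{3,0,2,1} = 4
G(13) = mex{4,1,3,0} = 2
G(14) = mex{2,3,2,1} = 0
G(15) = mex{0,4,0,0} = 1
G(16) = mex{1,2,1,1} = 0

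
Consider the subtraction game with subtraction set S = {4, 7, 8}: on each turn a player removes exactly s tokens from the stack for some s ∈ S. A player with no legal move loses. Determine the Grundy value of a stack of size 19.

G(0) = 0
G(1) = mex{} = 0
G(2) = mex{} = 0
G(3) = mex{} = 0
G(4) = mex{0} = 1
G(5) = mex{0} = 1
G(6) = mex{0} = 1
G(7) = mex{0,0} = 1
G(8) = mex{1,0,0} = 2
G(9) = mex{1,0,0} = 2
G(10) = mex{1,0,0} = 2
G(11) = mex{1,1,0} = 2
G(12) = mex{2,1,1} = 0
G(13) = mex{2,1,1} = 0
G(14) = mex{2,1,1} = 0
G(15) = mex{2,2,1} = 0
G(16) = mex{0,2,2} = 1
G(17) = mex{0,2,2} = 1
G(18) = mex{0,2,2} = 1
G(19) = mex{0,0,2} = 1

1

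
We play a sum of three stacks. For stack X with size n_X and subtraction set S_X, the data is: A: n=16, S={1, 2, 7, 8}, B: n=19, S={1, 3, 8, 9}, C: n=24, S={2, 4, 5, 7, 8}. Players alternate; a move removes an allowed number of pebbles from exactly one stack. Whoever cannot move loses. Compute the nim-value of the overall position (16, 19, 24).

Stack A, S = {1, 2, 7, 8}:
n :  0  1  2  3  4  5  6  7  8  9 10 11 12 13 14 15 16
G :  0  1  2  0  1  2  0  1  2  0  1  2  0  1  2  0  1
G_A(16) = 1.
Stack B, S = {1, 3, 8, 9}:
G(0) = 0
G(1) = mex{0} = 1
G(2) = mex{1} = 0
G(3) = mex{0,0} = 1
G(4) = mex{1,1} = 0
G(5) = mex{0,0} = 1
G(6) = mex{1,1} = 0
G(7) = mex{0,0} = 1
G(8) = mex{1,1,0} = 2
G(9) = mex{2,0,1,0} = 3
G(10) = mex{3,1,0,1} = 2
G(11) = mex{2,2,1,0} = 3
G(12) = mex{3,3,0,1} = 2
G(13) = mex{2,2,1,0} = 3
G(14) = mex{3,3,0,1} = 2
G(15) = mex{2,2,1,0} = 3
G(16) = mex{3,3,2,1} = 0
G(17) = mex{0,2,3,2} = 1
G(18) = mex{1,3,2,3} = 0
G(19) = mex{0,0,3,2} = 1
G_B(19) = 1.
Stack C, S = {2, 4, 5, 7, 8}:
n :  0  1  2  3  4  5  6  7  8  9 10 11 12 13 14 15 16 17 18 19 20 21 22 23 24
G :  0  0  1  1  2  2  3  3  4  4  0  0  1  1  2  2  3  3  4  4  0  0  1  1  2
G_C(24) = 2.
Combined Grundy value = 1 ⊕ 1 ⊕ 2 = 2.

2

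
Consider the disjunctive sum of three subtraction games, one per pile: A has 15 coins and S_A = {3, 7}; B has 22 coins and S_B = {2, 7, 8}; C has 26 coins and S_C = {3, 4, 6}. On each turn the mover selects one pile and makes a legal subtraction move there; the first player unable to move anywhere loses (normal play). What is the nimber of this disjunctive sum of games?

Pile A, S = {3, 7}:
n :  0  1  2  3  4  5  6  7  8  9 10 11 12 13 14 15
G :  0  0  0  1  1  1  0  2  2  1  0  0  0  1  1  1
G_A(15) = 1.
Pile B, S = {2, 7, 8}:
G(0) = 0
G(1) = mex{} = 0
G(2) = mex{0} = 1
G(3) = mex{0} = 1
G(4) = mex{1} = 0
G(5) = mex{1} = 0
G(6) = mex{0} = 1
G(7) = mex{0,0} = 1
G(8) = mex{1,0,0} = 2
G(9) = mex{1,1,0} = 2
G(10) = mex{2,1,1} = 0
G(11) = mex{2,0,1} = 3
G(12) = mex{0,0,0} = 1
G(13) = mex{3,1,0} = 2
G(14) = mex{1,1,1} = 0
G(15) = mex{2,2,1} = 0
G(16) = mex{0,2,2} = 1
G(17) = mex{0,0,2} = 1
G(18) = mex{1,3,0} = 2
G(19) = mex{1,1,3} = 0
G(20) = mex{2,2,1} = 0
G(21) = mex{0,0,2} = 1
G(22) = mex{0,0,0} = 1
G_B(22) = 1.
Pile C, S = {3, 4, 6}:
G(0) = 0
G(1) = mex{} = 0
G(2) = mex{} = 0
G(3) = mex{0} = 1
G(4) = mex{0,0} = 1
G(5) = mex{0,0} = 1
G(6) = mex{1,0,0} = 2
G(7) = mex{1,1,0} = 2
G(8) = mex{1,1,0} = 2
G(9) = mex{2,1,1} = 0
G(10) = mex{2,2,1} = 0
G(11) = mex{2,2,1} = 0
G(12) = mex{0,2,2} = 1
G(13) = mex{0,0,2} = 1
G(14) = mex{0,0,2} = 1
G(15) = mex{1,0,0} = 2
G(16) = mex{1,1,0} = 2
G(17) = mex{1,1,0} = 2
G(18) = mex{2,1,1} = 0
G(19) = mex{2,2,1} = 0
G(20) = mex{2,2,1} = 0
G(21) = mex{0,2,2} = 1
G(22) = mex{0,0,2} = 1
G(23) = mex{0,0,2} = 1
G(24) = mex{1,0,0} = 2
G(25) = mex{1,1,0} = 2
G(26) = mex{1,1,0} = 2
G_C(26) = 2.
Combined Grundy value = 1 ⊕ 1 ⊕ 2 = 2.

2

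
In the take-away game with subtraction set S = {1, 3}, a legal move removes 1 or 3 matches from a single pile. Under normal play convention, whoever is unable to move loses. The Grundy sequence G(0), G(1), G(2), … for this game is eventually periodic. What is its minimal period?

n :  0  1  2  3  4  5  6  7  8  9 10 11 12 13 14
G :  0  1  0  1  0  1  0  1  0  1  0  1  0  1  0
G(n+2) = G(n) holds for n = 0,…,2 (a full window of length max(S) = 3), so the sequence is purely periodic with period 2.

2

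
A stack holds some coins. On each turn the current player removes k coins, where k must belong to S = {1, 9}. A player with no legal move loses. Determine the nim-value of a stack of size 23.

1

n :  0  1  2  3  4  5  6  7  8  9 10 11 12 13 14 15 16 17 18 19 20 21 22 23
G :  0  1  0  1  0  1  0  1  0  1  0  1  0  1  0  1  0  1  0  1  0  1  0  1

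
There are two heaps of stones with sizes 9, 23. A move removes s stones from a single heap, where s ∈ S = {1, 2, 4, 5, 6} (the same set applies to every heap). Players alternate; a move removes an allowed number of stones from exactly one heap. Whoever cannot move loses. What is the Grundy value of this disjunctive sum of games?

3

All heaps use S = {1, 2, 4, 5, 6}:
n :  0  1  2  3  4  5  6  7  8  9 10 11 12 13 14 15 16 17 18 19 20 21 22 23
G :  0  1  2  0  1  2  3  4  5  3  0  1  2  0  1  2  3  4  5  3  0  1  2  0
Heap A: G(9) = 3.
Heap B: G(23) = 0.
Combined Grundy value = 3 ⊕ 0 = 3.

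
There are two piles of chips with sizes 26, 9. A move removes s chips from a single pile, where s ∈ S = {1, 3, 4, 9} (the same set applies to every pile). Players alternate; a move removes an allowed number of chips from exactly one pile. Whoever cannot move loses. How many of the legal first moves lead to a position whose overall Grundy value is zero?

1

All piles use S = {1, 3, 4, 9}:
G(0) = 0
G(1) = mex{0} = 1
G(2) = mex{1} = 0
G(3) = mex{0,0} = 1
G(4) = mex{1,1,0} = 2
G(5) = mex{2,0,1} = 3
G(6) = mex{3,1,0} = 2
G(7) = mex{2,2,1} = 0
G(8) = mex{0,3,2} = 1
G(9) = mex{1,2,3,0} = 4
G(10) = mex{4,0,2,1} = 3
G(11) = mex{3,1,0,0} = 2
G(12) = mex{2,4,1,1} = 0
G(13) = mex{0,3,4,2} = 1
G(14) = mex{1,2,3,3} = 0
G(15) = mex{0,0,2,2} = 1
G(16) = mex{1,1,0,0} = 2
G(17) = mex{2,0,1,1} = 3
G(18) = mex{3,1,0,4} = 2
G(19) = mex{2,2,1,3} = 0
G(20) = mex{0,3,2,2} = 1
G(21) = mex{1,2,3,0} = 4
G(22) = mex{4,0,2,1} = 3
G(23) = mex{3,1,0,0} = 2
G(24) = mex{2,4,1,1} = 0
G(25) = mex{0,3,4,2} = 1
G(26) = mex{1,2,3,3} = 0
Pile A: G(26) = 0.
Pile B: G(9) = 4.
Combined Grundy value = 0 ⊕ 4 = 4.
A winning move leaves total XOR = 0, i.e. changes one component's Grundy value g to g ⊕ X where X is the current total.
Pile A: need g' = 0⊕4 = 4. Options: 26−1→G=1, 26−3→G=2, 26−4→G=3, 26−9→G=3. Hits: 0.
Pile B: need g' = 4⊕4 = 0. Options: 9−1→G=1, 9−3→G=2, 9−4→G=3, 9−9→G=0. Hits: 1.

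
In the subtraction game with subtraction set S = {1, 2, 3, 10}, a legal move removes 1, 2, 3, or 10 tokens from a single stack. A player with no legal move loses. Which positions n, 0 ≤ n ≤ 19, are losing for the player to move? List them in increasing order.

n :  0  1  2  3  4  5  6  7  8  9 10 11 12 13 14 15 16 17 18 19
G :  0  1  2  3  0  1  2  3  0  1  2  3  0  1  2  3  0  1  2  3
P-positions are exactly the n with G(n) = 0.

0, 4, 8, 12, 16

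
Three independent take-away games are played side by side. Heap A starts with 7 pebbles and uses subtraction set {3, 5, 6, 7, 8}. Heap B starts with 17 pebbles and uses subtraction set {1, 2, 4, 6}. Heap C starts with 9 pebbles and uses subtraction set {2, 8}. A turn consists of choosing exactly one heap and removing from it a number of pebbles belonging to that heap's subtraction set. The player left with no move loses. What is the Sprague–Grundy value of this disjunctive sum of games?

1

Heap A, S = {3, 5, 6, 7, 8}:
G(0) = 0
G(1) = mex{} = 0
G(2) = mex{} = 0
G(3) = mex{0} = 1
G(4) = mex{0} = 1
G(5) = mex{0,0} = 1
G(6) = mex{1,0,0} = 2
G(7) = mex{1,0,0,0} = 2
G_A(7) = 2.
Heap B, S = {1, 2, 4, 6}:
n :  0  1  2  3  4  5  6  7  8  9 10 11 12 13 14 15 16 17
G :  0  1  2  0  1  2  3  4  0  1  2  0  1  2  3  4  0  1
G_B(17) = 1.
Heap C, S = {2, 8}:
n : 0 1 2 3 4 5 6 7 8 9
G : 0 0 1 1 0 0 1 1 2 2
G_C(9) = 2.
Combined Grundy value = 2 ⊕ 1 ⊕ 2 = 1.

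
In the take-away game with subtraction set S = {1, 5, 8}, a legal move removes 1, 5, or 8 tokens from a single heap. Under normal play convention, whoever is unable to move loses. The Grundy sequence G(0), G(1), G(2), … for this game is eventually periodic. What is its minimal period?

G(0) = 0
G(1) = mex{0} = 1
G(2) = mex{1} = 0
G(3) = mex{0} = 1
G(4) = mex{1} = 0
G(5) = mex{0,0} = 1
G(6) = mex{1,1} = 0
G(7) = mex{0,0} = 1
G(8) = mex{1,1,0} = 2
G(9) = mex{2,0,1} = 3
G(10) = mex{3,1,0} = 2
G(11) = mex{2,0,1} = 3
G(12) = mex{3,1,0} = 2
G(13) = mex{2,2,1} = 0
G(14) = mex{0,3,0} = 1
G(15) = mex{1,2,1} = 0
G(16) = mex{0,3,2} = 1
G(17) = mex{1,2,3} = 0
G(18) = mex{0,0,2} = 1
G(19) = mex{1,1,3} = 0
G(20) = mex{0,0,2} = 1
G(21) = mex{1,1,0} = 2
G(22) = mex{2,0,1} = 3
G(23) = mex{3,1,0} = 2
G(24) = mex{2,0,1} = 3
G(25) = mex{3,1,0} = 2
G(26) = mex{2,2,1} = 0
G(27) = mex{0,3,0} = 1
G(n+13) = G(n) holds for n = 0,…,7 (a full window of length max(S) = 8), so the sequence is purely periodic with period 13.

13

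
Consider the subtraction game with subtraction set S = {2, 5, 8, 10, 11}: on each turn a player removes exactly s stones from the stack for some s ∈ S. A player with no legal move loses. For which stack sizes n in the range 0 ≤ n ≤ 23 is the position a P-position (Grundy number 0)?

G(0) = 0
G(1) = mex{} = 0
G(2) = mex{0} = 1
G(3) = mex{0} = 1
G(4) = mex{1} = 0
G(5) = mex{1,0} = 2
G(6) = mex{0,0} = 1
G(7) = mex{2,1} = 0
G(8) = mex{1,1,0} = 2
G(9) = mex{0,0,0} = 1
G(10) = mex{2,2,1,0} = 3
G(11) = mex{1,1,1,0,0} = 2
G(12) = mex{3,0,0,1,0} = 2
G(13) = mex{2,2,2,1,1} = 0
G(14) = mex{2,1,1,0,1} = 3
G(15) = mex{0,3,0,2,0} = 1
G(16) = mex{3,2,2,1,2} = 0
G(17) = mex{1,2,1,0,1} = 3
G(18) = mex{0,0,3,2,0} = 1
G(19) = mex{3,3,2,1,2} = 0
G(20) = mex{1,1,2,3,1} = 0
G(21) = mex{0,0,0,2,3} = 1
G(22) = mex{0,3,3,2,2} = 1
G(23) = mex{1,1,1,0,2} = 3
P-positions are exactly the n with G(n) = 0.

0, 1, 4, 7, 13, 16, 19, 20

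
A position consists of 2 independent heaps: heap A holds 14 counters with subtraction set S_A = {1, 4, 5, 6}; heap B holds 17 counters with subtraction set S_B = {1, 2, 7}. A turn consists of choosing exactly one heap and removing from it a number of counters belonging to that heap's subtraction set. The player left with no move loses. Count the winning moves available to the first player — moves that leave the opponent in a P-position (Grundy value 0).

1

Heap A, S = {1, 4, 5, 6}:
G(0) = 0
G(1) = mex{0} = 1
G(2) = mex{1} = 0
G(3) = mex{0} = 1
G(4) = mex{1,0} = 2
G(5) = mex{2,1,0} = 3
G(6) = mex{3,0,1,0} = 2
G(7) = mex{2,1,0,1} = 3
G(8) = mex{3,2,1,0} = 4
G(9) = mex{4,3,2,1} = 0
G(10) = mex{0,2,3,2} = 1
G(11) = mex{1,3,2,3} = 0
G(12) = mex{0,4,3,2} = 1
G(13) = mex{1,0,4,3} = 2
G(14) = mex{2,1,0,4} = 3
G_A(14) = 3.
Heap B, S = {1, 2, 7}:
G(0) = 0
G(1) = mex{0} = 1
G(2) = mex{1,0} = 2
G(3) = mex{2,1} = 0
G(4) = mex{0,2} = 1
G(5) = mex{1,0} = 2
G(6) = mex{2,1} = 0
G(7) = mex{0,2,0} = 1
G(8) = mex{1,0,1} = 2
G(9) = mex{2,1,2} = 0
G(10) = mex{0,2,0} = 1
G(11) = mex{1,0,1} = 2
G(12) = mex{2,1,2} = 0
G(13) = mex{0,2,0} = 1
G(14) = mex{1,0,1} = 2
G(15) = mex{2,1,2} = 0
G(16) = mex{0,2,0} = 1
G(17) = mex{1,0,1} = 2
G_B(17) = 2.
Combined Grundy value = 3 ⊕ 2 = 1.
A winning move leaves total XOR = 0, i.e. changes one component's Grundy value g to g ⊕ X where X is the current total.
Heap A: need g' = 3⊕1 = 2. Options: 14−1→G=2, 14−4→G=1, 14−5→G=0, 14−6→G=4. Hits: 1.
Heap B: need g' = 2⊕1 = 3. Options: 17−1→G=1, 17−2→G=0, 17−7→G=1. Hits: 0.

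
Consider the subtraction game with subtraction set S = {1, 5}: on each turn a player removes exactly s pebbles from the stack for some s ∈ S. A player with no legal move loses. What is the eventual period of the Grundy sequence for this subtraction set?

n :  0  1  2  3  4  5  6  7  8  9 10 11 12 13 14
G :  0  1  0  1  0  1  0  1  0  1  0  1  0  1  0
G(n+2) = G(n) holds for n = 0,…,4 (a full window of length max(S) = 5), so the sequence is purely periodic with period 2.

2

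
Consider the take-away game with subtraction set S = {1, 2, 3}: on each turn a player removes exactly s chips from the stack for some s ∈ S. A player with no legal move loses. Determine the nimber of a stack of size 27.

n :  0  1  2  3  4  5  6  7  8  9 10 11 12 13 14 15 16 17 18 19 20 21 22 23 24 25 26 27
G :  0  1  2  3  0  1  2  3  0  1  2  3  0  1  2  3  0  1  2  3  0  1  2  3  0  1  2  3

3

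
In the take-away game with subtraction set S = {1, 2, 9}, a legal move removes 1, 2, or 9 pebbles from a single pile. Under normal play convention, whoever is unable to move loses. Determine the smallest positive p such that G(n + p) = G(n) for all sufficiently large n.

10

G(0) = 0
G(1) = mex{0} = 1
G(2) = mex{1,0} = 2
G(3) = mex{2,1} = 0
G(4) = mex{0,2} = 1
G(5) = mex{1,0} = 2
G(6) = mex{2,1} = 0
G(7) = mex{0,2} = 1
G(8) = mex{1,0} = 2
G(9) = mex{2,1,0} = 3
G(10) = mex{3,2,1} = 0
G(11) = mex{0,3,2} = 1
G(12) = mex{1,0,0} = 2
G(13) = mex{2,1,1} = 0
G(14) = mex{0,2,2} = 1
G(15) = mex{1,0,0} = 2
G(16) = mex{2,1,1} = 0
G(17) = mex{0,2,2} = 1
G(18) = mex{1,0,3} = 2
G(19) = mex{2,1,0} = 3
G(20) = mex{3,2,1} = 0
G(21) = mex{0,3,2} = 1
G(n+10) = G(n) holds for n = 0,…,8 (a full window of length max(S) = 9), so the sequence is purely periodic with period 10.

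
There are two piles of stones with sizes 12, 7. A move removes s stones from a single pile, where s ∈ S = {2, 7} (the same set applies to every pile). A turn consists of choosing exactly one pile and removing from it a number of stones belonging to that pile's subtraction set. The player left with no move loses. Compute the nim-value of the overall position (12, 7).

0

All piles use S = {2, 7}:
G(0) = 0
G(1) = mex{} = 0
G(2) = mex{0} = 1
G(3) = mex{0} = 1
G(4) = mex{1} = 0
G(5) = mex{1} = 0
G(6) = mex{0} = 1
G(7) = mex{0,0} = 1
G(8) = mex{1,0} = 2
G(9) = mex{1,1} = 0
G(10) = mex{2,1} = 0
G(11) = mex{0,0} = 1
G(12) = mex{0,0} = 1
Pile A: G(12) = 1.
Pile B: G(7) = 1.
Combined Grundy value = 1 ⊕ 1 = 0.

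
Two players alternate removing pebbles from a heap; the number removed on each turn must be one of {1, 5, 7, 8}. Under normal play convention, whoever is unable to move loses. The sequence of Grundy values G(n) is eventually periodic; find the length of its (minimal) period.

15

G(0) = 0
G(1) = mex{0} = 1
G(2) = mex{1} = 0
G(3) = mex{0} = 1
G(4) = mex{1} = 0
G(5) = mex{0,0} = 1
G(6) = mex{1,1} = 0
G(7) = mex{0,0,0} = 1
G(8) = mex{1,1,1,0} = 2
G(9) = mex{2,0,0,1} = 3
G(10) = mex{3,1,1,0} = 2
G(11) = mex{2,0,0,1} = 3
G(12) = mex{3,1,1,0} = 2
G(13) = mex{2,2,0,1} = 3
G(14) = mex{3,3,1,0} = 2
G(15) = mex{2,2,2,1} = 0
G(16) = mex{0,3,3,2} = 1
G(17) = mex{1,2,2,3} = 0
G(18) = mex{0,3,3,2} = 1
G(19) = mex{1,2,2,3} = 0
G(20) = mex{0,0,3,2} = 1
G(21) = mex{1,1,2,3} = 0
G(22) = mex{0,0,0,2} = 1
G(23) = mex{1,1,1,0} = 2
G(24) = mex{2,0,0,1} = 3
G(25) = mex{3,1,1,0} = 2
G(26) = mex{2,0,0,1} = 3
G(27) = mex{3,1,1,0} = 2
G(28) = mex{2,2,0,1} = 3
G(29) = mex{3,3,1,0} = 2
G(30) = mex{2,2,2,1} = 0
G(31) = mex{0,3,3,2} = 1
G(n+15) = G(n) holds for n = 0,…,7 (a full window of length max(S) = 8), so the sequence is purely periodic with period 15.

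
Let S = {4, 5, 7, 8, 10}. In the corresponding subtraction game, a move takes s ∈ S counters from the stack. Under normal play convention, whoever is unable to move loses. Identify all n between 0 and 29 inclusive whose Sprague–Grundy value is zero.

0, 1, 2, 3, 14, 15, 16, 17, 28, 29

n :  0  1  2  3  4  5  6  7  8  9 10 11 12 13 14 15 16 17 18 19 20 21 22 23 24 25 26 27 28 29
G :  0  0  0  0  1  1  1  1  2  2  2  2  3  3  0  0  0  0  1  1  1  1  2  2  2  2  3  3  0  0
P-positions are exactly the n with G(n) = 0.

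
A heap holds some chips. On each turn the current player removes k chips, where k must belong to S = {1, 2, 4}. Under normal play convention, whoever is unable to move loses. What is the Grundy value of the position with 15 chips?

0

n :  0  1  2  3  4  5  6  7  8  9 10 11 12 13 14 15
G :  0  1  2  0  1  2  0  1  2  0  1  2  0  1  2  0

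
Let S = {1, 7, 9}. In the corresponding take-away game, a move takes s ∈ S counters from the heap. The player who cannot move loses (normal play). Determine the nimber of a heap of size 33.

1

G(0) = 0
G(1) = mex{0} = 1
G(2) = mex{1} = 0
G(3) = mex{0} = 1
G(4) = mex{1} = 0
G(5) = mex{0} = 1
G(6) = mex{1} = 0
G(7) = mex{0,0} = 1
G(8) = mex{1,1} = 0
G(9) = mex{0,0,0} = 1
G(10) = mex{1,1,1} = 0
G(11) = mex{0,0,0} = 1
G(12) = mex{1,1,1} = 0
G(13) = mex{0,0,0} = 1
G(14) = mex{1,1,1} = 0
G(15) = mex{0,0,0} = 1
G(16) = mex{1,1,1} = 0
G(17) = mex{0,0,0} = 1
G(18) = mex{1,1,1} = 0
G(19) = mex{0,0,0} = 1
G(20) = mex{1,1,1} = 0
G(21) = mex{0,0,0} = 1
G(22) = mex{1,1,1} = 0
G(23) = mex{0,0,0} = 1
G(24) = mex{1,1,1} = 0
G(25) = mex{0,0,0} = 1
G(26) = mex{1,1,1} = 0
G(27) = mex{0,0,0} = 1
G(28) = mex{1,1,1} = 0
G(29) = mex{0,0,0} = 1
G(30) = mex{1,1,1} = 0
G(31) = mex{0,0,0} = 1
G(32) = mex{1,1,1} = 0
G(33) = mex{0,0,0} = 1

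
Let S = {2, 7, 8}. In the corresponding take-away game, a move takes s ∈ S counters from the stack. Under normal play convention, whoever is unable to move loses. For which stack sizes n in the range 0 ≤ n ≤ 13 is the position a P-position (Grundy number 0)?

0, 1, 4, 5, 10

G(0) = 0
G(1) = mex{} = 0
G(2) = mex{0} = 1
G(3) = mex{0} = 1
G(4) = mex{1} = 0
G(5) = mex{1} = 0
G(6) = mex{0} = 1
G(7) = mex{0,0} = 1
G(8) = mex{1,0,0} = 2
G(9) = mex{1,1,0} = 2
G(10) = mex{2,1,1} = 0
G(11) = mex{2,0,1} = 3
G(12) = mex{0,0,0} = 1
G(13) = mex{3,1,0} = 2
P-positions are exactly the n with G(n) = 0.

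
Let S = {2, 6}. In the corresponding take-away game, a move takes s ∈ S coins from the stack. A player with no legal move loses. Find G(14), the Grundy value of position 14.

1

G(0) = 0
G(1) = mex{} = 0
G(2) = mex{0} = 1
G(3) = mex{0} = 1
G(4) = mex{1} = 0
G(5) = mex{1} = 0
G(6) = mex{0,0} = 1
G(7) = mex{0,0} = 1
G(8) = mex{1,1} = 0
G(9) = mex{1,1} = 0
G(10) = mex{0,0} = 1
G(11) = mex{0,0} = 1
G(12) = mex{1,1} = 0
G(13) = mex{1,1} = 0
G(14) = mex{0,0} = 1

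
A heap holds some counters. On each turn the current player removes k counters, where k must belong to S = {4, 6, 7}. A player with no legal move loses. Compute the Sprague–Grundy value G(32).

n :  0  1  2  3  4  5  6  7  8  9 10 11 12 13 14 15 16 17 18 19 20 21 22 23 24 25 26 27 28 29 30 31 32
G :  0  0  0  0  1  1  1  1  2  2  2  0  0  0  0  1  1  1  1  2  2  2  0  0  0  0  1  1  1  1  2  2  2

2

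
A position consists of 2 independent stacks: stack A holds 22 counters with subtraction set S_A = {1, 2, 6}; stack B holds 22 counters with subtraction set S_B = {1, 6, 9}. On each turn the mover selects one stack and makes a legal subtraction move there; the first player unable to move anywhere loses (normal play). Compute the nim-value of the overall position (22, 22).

1

Stack A, S = {1, 2, 6}:
G(0) = 0
G(1) = mex{0} = 1
G(2) = mex{1,0} = 2
G(3) = mex{2,1} = 0
G(4) = mex{0,2} = 1
G(5) = mex{1,0} = 2
G(6) = mex{2,1,0} = 3
G(7) = mex{3,2,1} = 0
G(8) = mex{0,3,2} = 1
G(9) = mex{1,0,0} = 2
G(10) = mex{2,1,1} = 0
G(11) = mex{0,2,2} = 1
G(12) = mex{1,0,3} = 2
G(13) = mex{2,1,0} = 3
G(14) = mex{3,2,1} = 0
G(15) = mex{0,3,2} = 1
G(16) = mex{1,0,0} = 2
G(17) = mex{2,1,1} = 0
G(18) = mex{0,2,2} = 1
G(19) = mex{1,0,3} = 2
G(20) = mex{2,1,0} = 3
G(21) = mex{3,2,1} = 0
G(22) = mex{0,3,2} = 1
G_A(22) = 1.
Stack B, S = {1, 6, 9}:
n :  0  1  2  3  4  5  6  7  8  9 10 11 12 13 14 15 16 17 18 19 20 21 22
G :  0  1  0  1  0  1  2  0  1  2  3  2  0  1  0  1  2  0  1  0  1  2  0
G_B(22) = 0.
Combined Grundy value = 1 ⊕ 0 = 1.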